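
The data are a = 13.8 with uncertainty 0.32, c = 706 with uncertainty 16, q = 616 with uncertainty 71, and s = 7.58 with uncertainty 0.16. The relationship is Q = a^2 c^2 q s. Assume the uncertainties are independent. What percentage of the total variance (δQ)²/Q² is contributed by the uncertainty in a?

12.0%

(δQ/Q)² = (2·δa/a)² + (2·δc/c)² + (1·δq/q)² + (1·δs/s)²
  a term: (2×0.0232)² = 0.00215
  c term: (2×0.0227)² = 0.00205
  q term: (1×0.115)² = 0.0133
  s term: (1×0.0211)² = 0.000446
Total = 0.0179. Share from a = 0.00215/0.0179 = 0.120.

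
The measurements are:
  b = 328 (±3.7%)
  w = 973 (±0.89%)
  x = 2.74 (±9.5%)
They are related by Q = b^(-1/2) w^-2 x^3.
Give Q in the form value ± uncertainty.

(1.20 ± 0.343) × 10^-6

Since Q is a product/quotient, work with relative uncertainties:
  (−½·δb/b)² = (-0.5×0.0370)² = 0.000342;  (-2·δw/w)² = (-2×0.00890)² = 0.000317;  (3·δx/x)² = (3×0.0950)² = 0.0812
δQ/Q = √(0.0819) = 0.286
Q = 1.2e-06, so δQ = 0.286 × 1.2e-06 = 3.43e-07.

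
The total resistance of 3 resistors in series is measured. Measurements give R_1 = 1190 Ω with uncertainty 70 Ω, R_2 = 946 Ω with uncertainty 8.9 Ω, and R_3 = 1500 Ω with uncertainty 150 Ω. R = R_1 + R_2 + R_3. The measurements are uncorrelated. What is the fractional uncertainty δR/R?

0.0456

Sums and differences: (δR)² = Σ (cᵢ δxᵢ)².
  (δR_1)² = 4900;  (δR_2)² = 79.2;  (δR_3)² = 22500
δR = √(27500) = 166 Ω
R = 3640 Ω, so δR/R = 166/3640 = 0.0456.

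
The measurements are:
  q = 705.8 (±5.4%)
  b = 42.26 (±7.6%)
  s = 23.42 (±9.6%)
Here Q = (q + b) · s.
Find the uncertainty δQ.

Let u = q + b = 748.1. δu = √(δq² + δb²) = √(1450 + 10.3) = 38.2, so δu/u = 0.0511.
Q is then a monomial in u, s:
δQ/Q = √((δu/u)² + (1·δs/s)²) = √(0.00261 + 0.00922) = 0.109
Q = 17520, so δQ = 0.109 × 17520 = 1910.

1910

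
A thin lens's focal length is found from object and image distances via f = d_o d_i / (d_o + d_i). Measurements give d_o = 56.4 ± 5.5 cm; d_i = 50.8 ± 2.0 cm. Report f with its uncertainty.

26.7 ± 1.35 cm

∂f/∂d_o = (d_i/(d_o+d_i))² = 0.225;  ∂f/∂d_i = (d_o/(d_o+d_i))² = 0.277
δf = √((∂f/∂d_o · δd_o)² + (∂f/∂d_i · δd_i)²) = √(1.53 + 0.306) = 1.35 cm
f = 26.7 cm.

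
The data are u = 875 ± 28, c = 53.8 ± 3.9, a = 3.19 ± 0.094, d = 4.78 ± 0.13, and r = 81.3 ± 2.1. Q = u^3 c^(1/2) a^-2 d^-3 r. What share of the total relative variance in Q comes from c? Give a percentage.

6.16%

(δQ/Q)² = (3·δu/u)² + (½·δc/c)² + (-2·δa/a)² + (-3·δd/d)² + (1·δr/r)²
  u term: (3×0.0320)² = 0.00922
  c term: (0.5×0.0725)² = 0.00131
  a term: (-2×0.0295)² = 0.00347
  d term: (-3×0.0272)² = 0.00666
  r term: (1×0.0258)² = 0.000667
Total = 0.0213. Share from c = 0.00131/0.0213 = 0.0616.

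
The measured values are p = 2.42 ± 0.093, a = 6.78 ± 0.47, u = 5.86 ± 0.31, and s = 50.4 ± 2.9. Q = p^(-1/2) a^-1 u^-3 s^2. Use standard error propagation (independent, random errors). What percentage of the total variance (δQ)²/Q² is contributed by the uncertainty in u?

(δQ/Q)² = (−½·δp/p)² + (-1·δa/a)² + (-3·δu/u)² + (2·δs/s)²
  p term: (-0.5×0.0384)² = 0.000369
  a term: (-1×0.0693)² = 0.00481
  u term: (-3×0.0529)² = 0.0252
  s term: (2×0.0575)² = 0.0132
Total = 0.0436. Share from u = 0.0252/0.0436 = 0.578.

57.8%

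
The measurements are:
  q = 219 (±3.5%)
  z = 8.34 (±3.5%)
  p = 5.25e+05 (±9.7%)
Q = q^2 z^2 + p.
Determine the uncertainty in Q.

Let w = q^2·z^2 = 3.34e+06. δw/w = √((2·δq/q)² + (2·δz/z)²) = √(0.00490 + 0.00490) = 0.0990, so δw = 3.3e+05.
Q = w + p: δQ = √(δw² + δp²) = √(1.09e+11 + 2.59e+09) = 3.34e+05

3.34e+05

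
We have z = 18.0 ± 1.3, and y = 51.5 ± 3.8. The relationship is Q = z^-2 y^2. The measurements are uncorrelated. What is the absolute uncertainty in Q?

1.69

Each factor contributes (exponent × relative error)² to (δQ/Q)²:
  (-2·δz/z)² = (-2×0.0722)² = 0.0209;  (2·δy/y)² = (2×0.0738)² = 0.0218
δQ/Q = √(0.0426) = 0.206
Q = 8.19, so δQ = 0.206 × 8.19 = 1.69.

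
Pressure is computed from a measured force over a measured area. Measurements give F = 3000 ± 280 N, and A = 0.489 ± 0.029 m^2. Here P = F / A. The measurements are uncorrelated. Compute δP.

678 Pa

Since P is a product/quotient, work with relative uncertainties:
  (1·δF/F)² = (1×0.0933)² = 0.00871;  (-1·δA/A)² = (-1×0.0593)² = 0.00352
δP/P = √(0.0122) = 0.111
P = 6130 Pa, so δP = 0.111 × 6130 = 678 Pa.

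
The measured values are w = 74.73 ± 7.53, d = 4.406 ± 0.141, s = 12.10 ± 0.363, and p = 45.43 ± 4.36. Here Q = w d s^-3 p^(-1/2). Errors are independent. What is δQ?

For a monomial Q ∝ w, d, s^-3, p^(-1/2), fractional errors add in quadrature:
  (1·δw/w)² = (1×0.101)² = 0.0102;  (1·δd/d)² = (1×0.0320)² = 0.00102;  (-3·δs/s)² = (-3×0.0300)² = 0.00810;  (−½·δp/p)² = (-0.5×0.0960)² = 0.00230
δQ/Q = √(0.0216) = 0.147
Q = 0.02757, so δQ = 0.147 × 0.02757 = 0.00405.

0.00405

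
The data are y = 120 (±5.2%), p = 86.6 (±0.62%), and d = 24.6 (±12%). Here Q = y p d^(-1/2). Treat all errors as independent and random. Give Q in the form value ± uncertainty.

Since Q is a product/quotient, work with relative uncertainties:
  (1·δy/y)² = (1×0.0520)² = 0.00270;  (1·δp/p)² = (1×0.00620)² = 3.84e-05;  (−½·δd/d)² = (-0.5×0.120)² = 0.00360
δQ/Q = √(0.00634) = 0.0796
Q = 2100, so δQ = 0.0796 × 2100 = 167.

2100 ± 167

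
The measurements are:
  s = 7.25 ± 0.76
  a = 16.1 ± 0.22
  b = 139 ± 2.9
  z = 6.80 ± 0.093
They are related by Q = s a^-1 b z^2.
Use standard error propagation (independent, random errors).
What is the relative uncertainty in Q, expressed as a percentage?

Each factor contributes (exponent × relative error)² to (δQ/Q)²:
  (1·δs/s)² = (1×0.105)² = 0.0110;  (-1·δa/a)² = (-1×0.0137)² = 0.000187;  (1·δb/b)² = (1×0.0209)² = 0.000435;  (2·δz/z)² = (2×0.0137)² = 0.000748
δQ/Q = √(0.0124) = 0.111

11.1%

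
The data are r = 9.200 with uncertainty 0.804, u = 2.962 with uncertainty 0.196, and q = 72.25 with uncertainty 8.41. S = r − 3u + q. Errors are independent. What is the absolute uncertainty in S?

S is a linear combination, so absolute uncertainties add in quadrature:
  (δr)² = 0.646;  (3·δu)² = 0.346;  (δq)² = 70.7
δS = √(71.7) = 8.47

8.47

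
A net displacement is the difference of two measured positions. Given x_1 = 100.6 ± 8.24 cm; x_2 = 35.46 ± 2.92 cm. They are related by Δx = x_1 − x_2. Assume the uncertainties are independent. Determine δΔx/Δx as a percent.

13.4%

Sums and differences: (δΔx)² = Σ (cᵢ δxᵢ)².
  (δx_1)² = 67.9;  (δx_2)² = 8.53
δΔx = √(76.4) = 8.74 cm
Δx = 65.14 cm, so δΔx/Δx = 8.74/65.14 = 0.134.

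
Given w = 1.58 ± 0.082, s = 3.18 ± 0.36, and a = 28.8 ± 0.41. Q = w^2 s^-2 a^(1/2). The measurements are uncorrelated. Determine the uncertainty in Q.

0.330

Q is a product of powers, so relative uncertainties combine in quadrature:
  (2·δw/w)² = (2×0.0519)² = 0.0108;  (-2·δs/s)² = (-2×0.113)² = 0.0513;  (½·δa/a)² = (0.5×0.0142)² = 5.07e-05
δQ/Q = √(0.0621) = 0.249
Q = 1.32, so δQ = 0.249 × 1.32 = 0.330.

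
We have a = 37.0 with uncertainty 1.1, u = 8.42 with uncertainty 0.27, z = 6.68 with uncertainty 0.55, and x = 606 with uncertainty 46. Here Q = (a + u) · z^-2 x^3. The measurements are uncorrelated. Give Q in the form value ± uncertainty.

Let w = a + u = 45.4. δw = √(δa² + δu²) = √(1.21 + 0.0729) = 1.13, so δw/w = 0.0249.
Q is then a monomial in w, z, x:
δQ/Q = √((δw/w)² + (-2·δz/z)² + (3·δx/x)²) = √(0.000622 + 0.0271 + 0.0519) = 0.282
Q = 2.27e+08, so δQ = 0.282 × 2.27e+08 = 6.39e+07.

(2.27 ± 0.639) × 10^8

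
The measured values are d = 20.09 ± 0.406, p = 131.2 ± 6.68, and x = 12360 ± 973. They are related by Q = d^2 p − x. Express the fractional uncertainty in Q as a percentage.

Let w = d^2·p = 52950. δw/w = √((2·δd/d)² + (1·δp/p)²) = √(0.00163 + 0.00259) = 0.0650, so δw = 3440.
Q = w − x: δQ = √(δw² + δx²) = √(1.18e+07 + 9.47e+05) = 3580
Q = 40590, so δQ/Q = 3580/40590 = 0.0881.

8.81%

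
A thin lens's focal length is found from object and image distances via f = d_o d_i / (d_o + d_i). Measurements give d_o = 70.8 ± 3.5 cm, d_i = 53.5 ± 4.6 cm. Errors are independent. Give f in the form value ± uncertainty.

30.5 ± 1.63 cm

∂f/∂d_o = (d_i/(d_o+d_i))² = 0.185;  ∂f/∂d_i = (d_o/(d_o+d_i))² = 0.324
δf = √((∂f/∂d_o · δd_o)² + (∂f/∂d_i · δd_i)²) = √(0.420 + 2.23) = 1.63 cm
f = 30.5 cm.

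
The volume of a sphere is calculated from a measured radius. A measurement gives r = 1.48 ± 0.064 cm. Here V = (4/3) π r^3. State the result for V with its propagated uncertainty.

Since V is a product/quotient, work with relative uncertainties:
  (3·δr/r)² = (3×0.0432)² = 0.0168
δV/V = √(0.0168) = 0.130
V = 13.6 cm^3, so δV = 0.130 × 13.6 = 1.76 cm^3.

13.6 ± 1.76 cm^3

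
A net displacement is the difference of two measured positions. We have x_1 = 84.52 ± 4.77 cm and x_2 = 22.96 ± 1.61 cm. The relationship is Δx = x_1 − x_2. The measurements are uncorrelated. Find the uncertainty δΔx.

Each term contributes (cᵢ δxᵢ)² to (δΔx)²:
  (δx_1)² = 22.8;  (δx_2)² = 2.59
δΔx = √(25.3) = 5.03 cm

5.03 cm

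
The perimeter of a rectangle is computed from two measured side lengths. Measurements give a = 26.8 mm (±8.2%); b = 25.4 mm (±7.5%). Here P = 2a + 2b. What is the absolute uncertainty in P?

5.82 mm

Absolute uncertainties add in quadrature for a linear combination:
  (2·δa)² = 19.3;  (2·δb)² = 14.5
δP = √(33.8) = 5.82 mm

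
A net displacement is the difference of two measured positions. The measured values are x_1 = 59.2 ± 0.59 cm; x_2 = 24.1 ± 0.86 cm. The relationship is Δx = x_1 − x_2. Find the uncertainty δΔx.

1.04 cm

For a sum/difference, combine absolute errors in quadrature:
  (δx_1)² = 0.348;  (δx_2)² = 0.740
δΔx = √(1.09) = 1.04 cm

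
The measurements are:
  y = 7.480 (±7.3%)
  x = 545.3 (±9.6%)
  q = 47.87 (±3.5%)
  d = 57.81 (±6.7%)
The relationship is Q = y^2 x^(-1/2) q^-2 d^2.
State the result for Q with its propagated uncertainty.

Products/powers → add relative errors in quadrature, weighted by exponent:
  (2·δy/y)² = (2×0.0730)² = 0.0213;  (−½·δx/x)² = (-0.5×0.0960)² = 0.00230;  (-2·δq/q)² = (-2×0.0350)² = 0.00490;  (2·δd/d)² = (2×0.0670)² = 0.0180
δQ/Q = √(0.0465) = 0.216
Q = 3.494, so δQ = 0.216 × 3.494 = 0.753.

3.494 ± 0.753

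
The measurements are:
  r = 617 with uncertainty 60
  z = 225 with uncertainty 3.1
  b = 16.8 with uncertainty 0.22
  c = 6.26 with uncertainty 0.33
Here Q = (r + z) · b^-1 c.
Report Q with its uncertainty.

314 ± 28.1

Let u = r + z = 842. δu = √(δr² + δz²) = √(3600 + 9.61) = 60.1, so δu/u = 0.0714.
Q is then a monomial in u, b, c:
δQ/Q = √((δu/u)² + (-1·δb/b)² + (1·δc/c)²) = √(0.00509 + 0.000171 + 0.00278) = 0.0897
Q = 314, so δQ = 0.0897 × 314 = 28.1.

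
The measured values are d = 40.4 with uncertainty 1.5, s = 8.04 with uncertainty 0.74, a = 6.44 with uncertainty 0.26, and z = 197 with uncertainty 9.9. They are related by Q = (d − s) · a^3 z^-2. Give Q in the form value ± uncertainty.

0.223 ± 0.0369

Let u = d − s = 32.4. δu = √(δd² + δs²) = √(2.25 + 0.548) = 1.67, so δu/u = 0.0517.
Q is then a monomial in u, a, z:
δQ/Q = √((δu/u)² + (3·δa/a)² + (-2·δz/z)²) = √(0.00267 + 0.0147 + 0.0101) = 0.166
Q = 0.223, so δQ = 0.166 × 0.223 = 0.0369.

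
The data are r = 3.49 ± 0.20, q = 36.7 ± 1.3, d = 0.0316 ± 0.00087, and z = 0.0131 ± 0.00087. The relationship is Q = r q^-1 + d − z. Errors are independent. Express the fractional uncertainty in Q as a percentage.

Let p = r·q^-1 = 0.0951. δp/p = √((1·δr/r)² + (-1·δq/q)²) = √(0.00328 + 0.00125) = 0.0674, so δp = 0.00641.
Q = p + d − z: δQ = √(δp² + δd² + δz²) = √(4.1e-05 + 7.57e-07 + 7.57e-07) = 0.00652
Q = 0.114, so δQ/Q = 0.00652/0.114 = 0.0574.

5.74%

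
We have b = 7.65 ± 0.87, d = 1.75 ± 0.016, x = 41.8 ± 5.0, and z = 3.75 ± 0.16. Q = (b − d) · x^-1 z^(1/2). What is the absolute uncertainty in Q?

Let u = b − d = 5.90. δu = √(δb² + δd²) = √(0.757 + 0.000256) = 0.870, so δu/u = 0.147.
Q is then a monomial in u, x, z:
δQ/Q = √((δu/u)² + (-1·δx/x)² + (½·δz/z)²) = √(0.0218 + 0.0143 + 0.000455) = 0.191
Q = 0.273, so δQ = 0.191 × 0.273 = 0.0522.

0.0522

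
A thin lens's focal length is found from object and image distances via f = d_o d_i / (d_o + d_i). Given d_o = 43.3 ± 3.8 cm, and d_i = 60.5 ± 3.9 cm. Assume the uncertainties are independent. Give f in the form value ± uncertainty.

25.2 ± 1.46 cm

∂f/∂d_o = (d_i/(d_o+d_i))² = 0.340;  ∂f/∂d_i = (d_o/(d_o+d_i))² = 0.174
δf = √((∂f/∂d_o · δd_o)² + (∂f/∂d_i · δd_i)²) = √(1.67 + 0.461) = 1.46 cm
f = 25.2 cm.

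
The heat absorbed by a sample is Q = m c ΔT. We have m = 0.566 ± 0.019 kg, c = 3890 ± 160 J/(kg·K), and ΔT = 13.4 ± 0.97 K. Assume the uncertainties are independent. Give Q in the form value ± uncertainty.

29500 ± 2650 J

For a monomial Q ∝ m, c, ΔT, fractional errors add in quadrature:
  (1·δm/m)² = (1×0.0336)² = 0.00113;  (1·δc/c)² = (1×0.0411)² = 0.00169;  (1·δΔT/ΔT)² = (1×0.0724)² = 0.00524
δQ/Q = √(0.00806) = 0.0898
Q = 29500 J, so δQ = 0.0898 × 29500 = 2650 J.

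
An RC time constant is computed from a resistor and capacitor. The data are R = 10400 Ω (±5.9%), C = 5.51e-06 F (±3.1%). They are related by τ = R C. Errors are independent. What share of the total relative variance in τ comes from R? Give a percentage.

(δτ/τ)² = (1·δR/R)² + (1·δC/C)²
  R term: (1×0.0590)² = 0.00348
  C term: (1×0.0310)² = 0.000961
Total = 0.00444. Share from R = 0.00348/0.00444 = 0.784.

78.4%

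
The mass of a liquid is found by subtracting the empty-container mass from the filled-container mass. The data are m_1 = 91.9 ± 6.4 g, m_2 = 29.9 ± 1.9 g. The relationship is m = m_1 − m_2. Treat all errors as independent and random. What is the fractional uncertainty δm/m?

0.108

For a sum/difference, combine absolute errors in quadrature:
  (δm_1)² = 41.0;  (δm_2)² = 3.61
δm = √(44.6) = 6.68 g
m = 62.0 g, so δm/m = 6.68/62.0 = 0.108.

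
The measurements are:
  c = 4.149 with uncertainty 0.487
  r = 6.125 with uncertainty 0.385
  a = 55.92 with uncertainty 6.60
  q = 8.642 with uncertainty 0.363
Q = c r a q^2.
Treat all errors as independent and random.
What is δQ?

Q is a product of powers, so relative uncertainties combine in quadrature:
  (1·δc/c)² = (1×0.117)² = 0.0138;  (1·δr/r)² = (1×0.0629)² = 0.00395;  (1·δa/a)² = (1×0.118)² = 0.0139;  (2·δq/q)² = (2×0.0420)² = 0.00706
δQ/Q = √(0.0387) = 0.197
Q = 106100, so δQ = 0.197 × 106100 = 20900.

20900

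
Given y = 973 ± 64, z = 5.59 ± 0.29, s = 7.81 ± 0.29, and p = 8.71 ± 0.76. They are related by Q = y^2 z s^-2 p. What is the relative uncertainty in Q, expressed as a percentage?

18.2%

Q is a product of powers, so relative uncertainties combine in quadrature:
  (2·δy/y)² = (2×0.0658)² = 0.0173;  (1·δz/z)² = (1×0.0519)² = 0.00269;  (-2·δs/s)² = (-2×0.0371)² = 0.00552;  (1·δp/p)² = (1×0.0873)² = 0.00761
δQ/Q = √(0.0331) = 0.182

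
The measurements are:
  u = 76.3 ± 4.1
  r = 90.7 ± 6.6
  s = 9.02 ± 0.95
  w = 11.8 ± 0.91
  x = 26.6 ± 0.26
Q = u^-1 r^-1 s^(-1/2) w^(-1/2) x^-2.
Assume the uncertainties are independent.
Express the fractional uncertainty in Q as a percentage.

11.3%

Each factor contributes (exponent × relative error)² to (δQ/Q)²:
  (-1·δu/u)² = (-1×0.0537)² = 0.00289;  (-1·δr/r)² = (-1×0.0728)² = 0.00530;  (−½·δs/s)² = (-0.5×0.105)² = 0.00277;  (−½·δw/w)² = (-0.5×0.0771)² = 0.00149;  (-2·δx/x)² = (-2×0.00977)² = 0.000382
δQ/Q = √(0.0128) = 0.113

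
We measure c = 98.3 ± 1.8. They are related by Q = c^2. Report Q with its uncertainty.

Each factor contributes (exponent × relative error)² to (δQ/Q)²:
  (2·δc/c)² = (2×0.0183)² = 0.00134
δQ/Q = √(0.00134) = 0.0366
Q = 9660, so δQ = 0.0366 × 9660 = 354.

9660 ± 354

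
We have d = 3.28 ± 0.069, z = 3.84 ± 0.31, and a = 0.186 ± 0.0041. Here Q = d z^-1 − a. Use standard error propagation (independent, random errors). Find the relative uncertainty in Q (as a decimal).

0.107

Let p = d·z^-1 = 0.854. δp/p = √((1·δd/d)² + (-1·δz/z)²) = √(0.000443 + 0.00652) = 0.0834, so δp = 0.0713.
Q = p − a: δQ = √(δp² + δa²) = √(0.00508 + 1.68e-05) = 0.0714
Q = 0.668, so δQ/Q = 0.0714/0.668 = 0.107.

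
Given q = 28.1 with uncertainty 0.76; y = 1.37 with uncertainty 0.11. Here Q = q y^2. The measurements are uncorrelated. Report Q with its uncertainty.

Q is a product of powers, so relative uncertainties combine in quadrature:
  (1·δq/q)² = (1×0.0270)² = 0.000732;  (2·δy/y)² = (2×0.0803)² = 0.0258
δQ/Q = √(0.0265) = 0.163
Q = 52.7, so δQ = 0.163 × 52.7 = 8.59.

52.7 ± 8.59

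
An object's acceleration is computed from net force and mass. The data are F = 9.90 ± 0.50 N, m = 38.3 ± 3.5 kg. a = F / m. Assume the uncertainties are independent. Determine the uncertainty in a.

Relative error in a monomial: (δa/a)² = Σ (nᵢ · δxᵢ/xᵢ)².
  (1·δF/F)² = (1×0.0505)² = 0.00255;  (-1·δm/m)² = (-1×0.0914)² = 0.00835
δa/a = √(0.0109) = 0.104
a = 0.258 m/s^2, so δa = 0.104 × 0.258 = 0.0270 m/s^2.

0.0270 m/s^2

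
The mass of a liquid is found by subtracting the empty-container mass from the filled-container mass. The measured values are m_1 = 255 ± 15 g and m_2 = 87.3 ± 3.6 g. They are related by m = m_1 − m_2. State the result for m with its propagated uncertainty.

Each term contributes (cᵢ δxᵢ)² to (δm)²:
  (δm_1)² = 225;  (δm_2)² = 13.0
δm = √(238) = 15.4 g
m = 168 g.

168 ± 15.4 g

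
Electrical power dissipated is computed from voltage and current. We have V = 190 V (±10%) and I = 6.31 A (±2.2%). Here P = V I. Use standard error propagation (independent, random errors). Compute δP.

Products/powers → add relative errors in quadrature, weighted by exponent:
  (1·δV/V)² = (1×0.100)² = 0.0100;  (1·δI/I)² = (1×0.0220)² = 0.000484
δP/P = √(0.0105) = 0.102
P = 1200 W, so δP = 0.102 × 1200 = 123 W.

123 W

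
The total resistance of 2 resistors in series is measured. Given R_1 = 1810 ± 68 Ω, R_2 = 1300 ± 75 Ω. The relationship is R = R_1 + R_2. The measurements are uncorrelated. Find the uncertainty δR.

101 Ω

For a sum/difference, combine absolute errors in quadrature:
  (δR_1)² = 4620;  (δR_2)² = 5620
δR = √(10200) = 101 Ω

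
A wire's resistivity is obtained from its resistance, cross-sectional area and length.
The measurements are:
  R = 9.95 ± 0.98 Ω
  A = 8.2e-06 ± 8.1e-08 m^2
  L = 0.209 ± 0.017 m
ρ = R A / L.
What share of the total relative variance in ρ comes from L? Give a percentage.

(δρ/ρ)² = (1·δR/R)² + (1·δA/A)² + (-1·δL/L)²
  R term: (1×0.0985)² = 0.00970
  A term: (1×0.00988)² = 9.76e-05
  L term: (-1×0.0813)² = 0.00662
Total = 0.0164. Share from L = 0.00662/0.0164 = 0.403.

40.3%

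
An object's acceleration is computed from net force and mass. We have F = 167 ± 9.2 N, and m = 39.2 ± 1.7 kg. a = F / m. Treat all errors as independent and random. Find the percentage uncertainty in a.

Relative error in a monomial: (δa/a)² = Σ (nᵢ · δxᵢ/xᵢ)².
  (1·δF/F)² = (1×0.0551)² = 0.00303;  (-1·δm/m)² = (-1×0.0434)² = 0.00188
δa/a = √(0.00492) = 0.0701

7.01%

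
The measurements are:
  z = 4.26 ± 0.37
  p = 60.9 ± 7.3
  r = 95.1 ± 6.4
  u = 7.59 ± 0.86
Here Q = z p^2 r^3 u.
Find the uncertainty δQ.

3.55e+10

Each factor contributes (exponent × relative error)² to (δQ/Q)²:
  (1·δz/z)² = (1×0.0869)² = 0.00754;  (2·δp/p)² = (2×0.120)² = 0.0575;  (3·δr/r)² = (3×0.0673)² = 0.0408;  (1·δu/u)² = (1×0.113)² = 0.0128
δQ/Q = √(0.119) = 0.344
Q = 1.03e+11, so δQ = 0.344 × 1.03e+11 = 3.55e+10.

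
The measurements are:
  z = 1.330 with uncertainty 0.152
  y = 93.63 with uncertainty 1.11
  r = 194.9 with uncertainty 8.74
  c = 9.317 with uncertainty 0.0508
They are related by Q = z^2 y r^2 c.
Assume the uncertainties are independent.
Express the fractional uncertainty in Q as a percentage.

24.6%

Each factor contributes (exponent × relative error)² to (δQ/Q)²:
  (2·δz/z)² = (2×0.114)² = 0.0522;  (1·δy/y)² = (1×0.0119)² = 0.000141;  (2·δr/r)² = (2×0.0448)² = 0.00804;  (1·δc/c)² = (1×0.00545)² = 2.97e-05
δQ/Q = √(0.0605) = 0.246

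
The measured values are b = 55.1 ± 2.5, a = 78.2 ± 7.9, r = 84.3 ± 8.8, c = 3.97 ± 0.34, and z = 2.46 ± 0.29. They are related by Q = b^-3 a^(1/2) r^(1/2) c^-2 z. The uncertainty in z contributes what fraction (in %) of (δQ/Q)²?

20.7%

(δQ/Q)² = (-3·δb/b)² + (½·δa/a)² + (½·δr/r)² + (-2·δc/c)² + (1·δz/z)²
  b term: (-3×0.0454)² = 0.0185
  a term: (0.5×0.101)² = 0.00255
  r term: (0.5×0.104)² = 0.00272
  c term: (-2×0.0856)² = 0.0293
  z term: (1×0.118)² = 0.0139
Total = 0.0670. Share from z = 0.0139/0.0670 = 0.207.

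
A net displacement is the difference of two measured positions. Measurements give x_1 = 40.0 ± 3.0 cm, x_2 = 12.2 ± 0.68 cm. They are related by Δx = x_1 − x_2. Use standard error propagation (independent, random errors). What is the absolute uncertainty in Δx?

3.08 cm

Sums and differences: (δΔx)² = Σ (cᵢ δxᵢ)².
  (δx_1)² = 9.00;  (δx_2)² = 0.462
δΔx = √(9.46) = 3.08 cm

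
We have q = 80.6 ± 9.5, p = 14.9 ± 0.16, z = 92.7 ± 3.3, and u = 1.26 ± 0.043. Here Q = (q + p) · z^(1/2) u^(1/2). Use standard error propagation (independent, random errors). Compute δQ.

Let w = q + p = 95.5. δw = √(δq² + δp²) = √(90.2 + 0.0256) = 9.50, so δw/w = 0.0995.
Q is then a monomial in w, z, u:
δQ/Q = √((δw/w)² + (½·δz/z)² + (½·δu/u)²) = √(0.00990 + 0.000317 + 0.000291) = 0.103
Q = 1030, so δQ = 0.103 × 1030 = 106.

106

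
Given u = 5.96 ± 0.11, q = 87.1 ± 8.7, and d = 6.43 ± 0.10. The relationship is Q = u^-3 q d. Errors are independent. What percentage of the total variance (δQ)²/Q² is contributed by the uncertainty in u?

(δQ/Q)² = (-3·δu/u)² + (1·δq/q)² + (1·δd/d)²
  u term: (-3×0.0185)² = 0.00307
  q term: (1×0.0999)² = 0.00998
  d term: (1×0.0156)² = 0.000242
Total = 0.0133. Share from u = 0.00307/0.0133 = 0.231.

23.1%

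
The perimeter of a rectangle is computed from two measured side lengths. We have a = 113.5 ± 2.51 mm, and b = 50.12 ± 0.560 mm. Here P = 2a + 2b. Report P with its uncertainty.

Sums and differences: (δP)² = Σ (cᵢ δxᵢ)².
  (2·δa)² = 25.2;  (2·δb)² = 1.25
δP = √(26.5) = 5.14 mm
P = 327.2 mm.

327.2 ± 5.14 mm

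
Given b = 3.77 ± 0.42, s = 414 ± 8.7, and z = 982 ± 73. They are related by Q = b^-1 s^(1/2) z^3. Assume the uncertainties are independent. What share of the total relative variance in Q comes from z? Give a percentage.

(δQ/Q)² = (-1·δb/b)² + (½·δs/s)² + (3·δz/z)²
  b term: (-1×0.111)² = 0.0124
  s term: (0.5×0.0210)² = 0.000110
  z term: (3×0.0743)² = 0.0497
Total = 0.0623. Share from z = 0.0497/0.0623 = 0.799.

79.9%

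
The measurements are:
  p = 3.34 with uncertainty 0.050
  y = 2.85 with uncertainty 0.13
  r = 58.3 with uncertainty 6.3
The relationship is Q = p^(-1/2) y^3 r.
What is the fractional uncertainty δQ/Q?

Relative error in a monomial: (δQ/Q)² = Σ (nᵢ · δxᵢ/xᵢ)².
  (−½·δp/p)² = (-0.5×0.0150)² = 5.6e-05;  (3·δy/y)² = (3×0.0456)² = 0.0187;  (1·δr/r)² = (1×0.108)² = 0.0117
δQ/Q = √(0.0305) = 0.175

0.175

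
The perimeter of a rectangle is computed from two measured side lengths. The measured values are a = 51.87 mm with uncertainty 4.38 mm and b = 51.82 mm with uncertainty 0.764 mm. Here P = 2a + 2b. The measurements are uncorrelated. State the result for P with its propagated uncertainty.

Sums and differences: (δP)² = Σ (cᵢ δxᵢ)².
  (2·δa)² = 76.7;  (2·δb)² = 2.33
δP = √(79.1) = 8.89 mm
P = 207.4 mm.

207.4 ± 8.89 mm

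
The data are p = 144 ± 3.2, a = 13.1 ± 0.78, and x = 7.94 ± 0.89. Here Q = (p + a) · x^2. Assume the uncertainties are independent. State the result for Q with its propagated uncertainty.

Let u = p + a = 157. δu = √(δp² + δa²) = √(10.2 + 0.608) = 3.29, so δu/u = 0.0210.
Q is then a monomial in u, x:
δQ/Q = √((δu/u)² + (2·δx/x)²) = √(0.000440 + 0.0503) = 0.225
Q = 9900, so δQ = 0.225 × 9900 = 2230.

9900 ± 2230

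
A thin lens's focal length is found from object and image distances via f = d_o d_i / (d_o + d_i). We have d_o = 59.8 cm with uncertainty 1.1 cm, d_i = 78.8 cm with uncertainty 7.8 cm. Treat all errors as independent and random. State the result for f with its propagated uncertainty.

34.0 ± 1.49 cm

∂f/∂d_o = (d_i/(d_o+d_i))² = 0.323;  ∂f/∂d_i = (d_o/(d_o+d_i))² = 0.186
δf = √((∂f/∂d_o · δd_o)² + (∂f/∂d_i · δd_i)²) = √(0.126 + 2.11) = 1.49 cm
f = 34.0 cm.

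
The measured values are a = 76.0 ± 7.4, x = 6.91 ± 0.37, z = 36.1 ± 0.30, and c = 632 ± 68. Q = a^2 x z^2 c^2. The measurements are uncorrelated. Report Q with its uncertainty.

Each factor contributes (exponent × relative error)² to (δQ/Q)²:
  (2·δa/a)² = (2×0.0974)² = 0.0379;  (1·δx/x)² = (1×0.0535)² = 0.00287;  (2·δz/z)² = (2×0.00831)² = 0.000276;  (2·δc/c)² = (2×0.108)² = 0.0463
δQ/Q = √(0.0874) = 0.296
Q = 2.08e+13, so δQ = 0.296 × 2.08e+13 = 6.14e+12.

(2.08 ± 0.614) × 10^13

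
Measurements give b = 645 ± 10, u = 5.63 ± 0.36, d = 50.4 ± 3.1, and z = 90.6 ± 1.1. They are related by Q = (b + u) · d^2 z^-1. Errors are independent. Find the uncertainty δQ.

Let w = b + u = 651. δw = √(δb² + δu²) = √(100 + 0.130) = 10.0, so δw/w = 0.0154.
Q is then a monomial in w, d, z:
δQ/Q = √((δw/w)² + (2·δd/d)² + (-1·δz/z)²) = √(0.000237 + 0.0151 + 0.000147) = 0.125
Q = 18200, so δQ = 0.125 × 18200 = 2270.

2270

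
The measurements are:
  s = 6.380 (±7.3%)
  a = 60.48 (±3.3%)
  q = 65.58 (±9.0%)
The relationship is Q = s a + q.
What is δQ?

31.5

Let p = s·a = 385.9. δp/p = √((1·δs/s)² + (1·δa/a)²) = √(0.00533 + 0.00109) = 0.0801, so δp = 30.9.
Q = p + q: δQ = √(δp² + δq²) = √(956 + 34.8) = 31.5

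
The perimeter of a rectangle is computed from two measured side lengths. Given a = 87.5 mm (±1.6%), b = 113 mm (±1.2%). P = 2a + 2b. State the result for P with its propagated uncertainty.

401 ± 3.90 mm

Sums and differences: (δP)² = Σ (cᵢ δxᵢ)².
  (2·δa)² = 7.84;  (2·δb)² = 7.35
δP = √(15.2) = 3.90 mm
P = 401 mm.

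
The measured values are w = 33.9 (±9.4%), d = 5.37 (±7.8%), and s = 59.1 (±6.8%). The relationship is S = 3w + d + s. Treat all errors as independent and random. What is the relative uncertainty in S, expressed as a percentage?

6.25%

Absolute uncertainties add in quadrature for a linear combination:
  (3·δw)² = 91.4;  (δd)² = 0.175;  (δs)² = 16.2
δS = √(108) = 10.4
S = 166, so δS/S = 10.4/166 = 0.0625.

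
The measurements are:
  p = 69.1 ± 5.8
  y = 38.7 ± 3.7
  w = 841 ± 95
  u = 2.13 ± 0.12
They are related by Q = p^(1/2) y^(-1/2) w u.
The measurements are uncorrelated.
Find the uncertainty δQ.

For a monomial Q ∝ p^(1/2), y^(-1/2), w, u, fractional errors add in quadrature:
  (½·δp/p)² = (0.5×0.0839)² = 0.00176;  (−½·δy/y)² = (-0.5×0.0956)² = 0.00229;  (1·δw/w)² = (1×0.113)² = 0.0128;  (1·δu/u)² = (1×0.0563)² = 0.00317
δQ/Q = √(0.0200) = 0.141
Q = 2390, so δQ = 0.141 × 2390 = 338.

338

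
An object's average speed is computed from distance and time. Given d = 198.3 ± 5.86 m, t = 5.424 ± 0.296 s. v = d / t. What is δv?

2.27 m/s

For a monomial v ∝ d, t^-1, fractional errors add in quadrature:
  (1·δd/d)² = (1×0.0296)² = 0.000873;  (-1·δt/t)² = (-1×0.0546)² = 0.00298
δv/v = √(0.00385) = 0.0621
v = 36.56 m/s, so δv = 0.0621 × 36.56 = 2.27 m/s.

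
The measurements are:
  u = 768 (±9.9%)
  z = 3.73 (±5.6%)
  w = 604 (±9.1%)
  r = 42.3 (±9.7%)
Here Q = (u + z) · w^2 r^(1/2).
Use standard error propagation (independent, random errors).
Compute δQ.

Let h = u + z = 772. δh = √(δu² + δz²) = √(5780 + 0.0436) = 76.0, so δh/h = 0.0985.
Q is then a monomial in h, w, r:
δQ/Q = √((δh/h)² + (2·δw/w)² + (½·δr/r)²) = √(0.00971 + 0.0331 + 0.00235) = 0.213
Q = 1.83e+09, so δQ = 0.213 × 1.83e+09 = 3.89e+08.

3.89e+08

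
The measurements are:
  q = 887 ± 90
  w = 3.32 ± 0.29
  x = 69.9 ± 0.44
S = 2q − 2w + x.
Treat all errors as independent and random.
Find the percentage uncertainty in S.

Sums and differences: (δS)² = Σ (cᵢ δxᵢ)².
  (2·δq)² = 32400;  (2·δw)² = 0.336;  (δx)² = 0.194
δS = √(32400) = 180
S = 1840, so δS/S = 180/1840 = 0.0980.

9.80%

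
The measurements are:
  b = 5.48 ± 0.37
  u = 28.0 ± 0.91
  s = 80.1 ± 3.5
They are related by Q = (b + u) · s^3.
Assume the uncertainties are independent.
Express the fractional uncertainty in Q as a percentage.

13.4%

Let w = b + u = 33.5. δw = √(δb² + δu²) = √(0.137 + 0.828) = 0.982, so δw/w = 0.0293.
Q is then a monomial in w, s:
δQ/Q = √((δw/w)² + (3·δs/s)²) = √(0.000861 + 0.0172) = 0.134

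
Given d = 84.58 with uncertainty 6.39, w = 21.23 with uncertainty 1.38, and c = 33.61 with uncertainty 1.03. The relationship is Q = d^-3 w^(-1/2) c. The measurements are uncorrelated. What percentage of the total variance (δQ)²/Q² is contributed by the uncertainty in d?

(δQ/Q)² = (-3·δd/d)² + (−½·δw/w)² + (1·δc/c)²
  d term: (-3×0.0755)² = 0.0514
  w term: (-0.5×0.0650)² = 0.00106
  c term: (1×0.0306)² = 0.000939
Total = 0.0534. Share from d = 0.0514/0.0534 = 0.963.

96.3%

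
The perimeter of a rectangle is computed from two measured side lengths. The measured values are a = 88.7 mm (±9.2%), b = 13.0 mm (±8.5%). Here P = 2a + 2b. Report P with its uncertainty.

203 ± 16.5 mm

Each term contributes (cᵢ δxᵢ)² to (δP)²:
  (2·δa)² = 266;  (2·δb)² = 4.88
δP = √(271) = 16.5 mm
P = 203 mm.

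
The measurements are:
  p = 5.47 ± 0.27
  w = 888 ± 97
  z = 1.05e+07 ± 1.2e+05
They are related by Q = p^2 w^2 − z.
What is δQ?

Let h = p^2·w^2 = 2.36e+07. δh/h = √((2·δp/p)² + (2·δw/w)²) = √(0.00975 + 0.0477) = 0.240, so δh = 5.66e+06.
Q = h − z: δQ = √(δh² + δz²) = √(3.2e+13 + 1.44e+10) = 5.66e+06

5.66e+06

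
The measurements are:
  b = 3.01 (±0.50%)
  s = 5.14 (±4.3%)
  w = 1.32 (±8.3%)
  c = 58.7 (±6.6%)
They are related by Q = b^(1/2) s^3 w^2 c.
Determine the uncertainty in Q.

5310

Q is a product of powers, so relative uncertainties combine in quadrature:
  (½·δb/b)² = (0.5×0.00500)² = 6.25e-06;  (3·δs/s)² = (3×0.0430)² = 0.0166;  (2·δw/w)² = (2×0.0830)² = 0.0276;  (1·δc/c)² = (1×0.0660)² = 0.00436
δQ/Q = √(0.0486) = 0.220
Q = 24100, so δQ = 0.220 × 24100 = 5310.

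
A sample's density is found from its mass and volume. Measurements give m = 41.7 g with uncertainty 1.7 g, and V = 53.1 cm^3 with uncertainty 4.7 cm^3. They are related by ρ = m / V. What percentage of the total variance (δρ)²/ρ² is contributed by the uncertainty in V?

82.5%

(δρ/ρ)² = (1·δm/m)² + (-1·δV/V)²
  m term: (1×0.0408)² = 0.00166
  V term: (-1×0.0885)² = 0.00783
Total = 0.00950. Share from V = 0.00783/0.00950 = 0.825.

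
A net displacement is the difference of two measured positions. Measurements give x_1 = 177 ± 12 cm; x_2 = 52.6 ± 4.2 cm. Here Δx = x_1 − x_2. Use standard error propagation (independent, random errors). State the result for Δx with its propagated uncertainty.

124 ± 12.7 cm

Δx is a linear combination, so absolute uncertainties add in quadrature:
  (δx_1)² = 144;  (δx_2)² = 17.6
δΔx = √(162) = 12.7 cm
Δx = 124 cm.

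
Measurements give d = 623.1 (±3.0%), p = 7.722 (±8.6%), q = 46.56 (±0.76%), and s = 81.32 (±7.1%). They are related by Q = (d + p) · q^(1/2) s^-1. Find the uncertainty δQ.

4.08

Let u = d + p = 630.8. δu = √(δd² + δp²) = √(349 + 0.441) = 18.7, so δu/u = 0.0297.
Q is then a monomial in u, q, s:
δQ/Q = √((δu/u)² + (½·δq/q)² + (-1·δs/s)²) = √(0.000879 + 1.44e-05 + 0.00504) = 0.0770
Q = 52.93, so δQ = 0.0770 × 52.93 = 4.08.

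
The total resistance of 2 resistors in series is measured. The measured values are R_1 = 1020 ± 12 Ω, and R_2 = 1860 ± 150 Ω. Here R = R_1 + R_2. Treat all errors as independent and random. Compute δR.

Absolute uncertainties add in quadrature for a linear combination:
  (δR_1)² = 144;  (δR_2)² = 22500
δR = √(22600) = 150 Ω

150 Ω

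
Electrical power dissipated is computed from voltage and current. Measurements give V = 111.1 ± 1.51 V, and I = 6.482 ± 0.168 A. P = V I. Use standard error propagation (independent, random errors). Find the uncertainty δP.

For a monomial P ∝ V, I, fractional errors add in quadrature:
  (1·δV/V)² = (1×0.0136)² = 0.000185;  (1·δI/I)² = (1×0.0259)² = 0.000672
δP/P = √(0.000856) = 0.0293
P = 720.2 W, so δP = 0.0293 × 720.2 = 21.1 W.

21.1 W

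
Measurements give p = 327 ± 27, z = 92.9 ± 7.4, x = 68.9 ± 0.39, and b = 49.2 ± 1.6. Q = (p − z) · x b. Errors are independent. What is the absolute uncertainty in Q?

Let u = p − z = 234. δu = √(δp² + δz²) = √(729 + 54.8) = 28.0, so δu/u = 0.120.
Q is then a monomial in u, x, b:
δQ/Q = √((δu/u)² + (1·δx/x)² + (1·δb/b)²) = √(0.0143 + 3.2e-05 + 0.00106) = 0.124
Q = 7.94e+05, so δQ = 0.124 × 7.94e+05 = 98500.

98500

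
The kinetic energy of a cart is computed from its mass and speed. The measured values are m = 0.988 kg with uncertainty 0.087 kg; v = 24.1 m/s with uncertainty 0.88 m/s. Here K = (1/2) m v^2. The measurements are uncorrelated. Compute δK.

For a monomial K ∝ m, v^2, fractional errors add in quadrature:
  (1·δm/m)² = (1×0.0881)² = 0.00775;  (2·δv/v)² = (2×0.0365)² = 0.00533
δK/K = √(0.0131) = 0.114
K = 287 J, so δK = 0.114 × 287 = 32.8 J.

32.8 J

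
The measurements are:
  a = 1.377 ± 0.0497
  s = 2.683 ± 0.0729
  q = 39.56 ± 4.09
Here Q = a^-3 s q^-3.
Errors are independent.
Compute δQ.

5.47e-06

Each factor contributes (exponent × relative error)² to (δQ/Q)²:
  (-3·δa/a)² = (-3×0.0361)² = 0.0117;  (1·δs/s)² = (1×0.0272)² = 0.000738;  (-3·δq/q)² = (-3×0.103)² = 0.0962
δQ/Q = √(0.109) = 0.330
Q = 1.66e-05, so δQ = 0.330 × 1.66e-05 = 5.47e-06.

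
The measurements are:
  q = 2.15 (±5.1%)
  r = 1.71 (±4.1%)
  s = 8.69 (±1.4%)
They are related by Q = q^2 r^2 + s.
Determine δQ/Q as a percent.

Let p = q^2·r^2 = 13.5. δp/p = √((2·δq/q)² + (2·δr/r)²) = √(0.0104 + 0.00672) = 0.131, so δp = 1.77.
Q = p + s: δQ = √(δp² + δs²) = √(3.13 + 0.0148) = 1.77
Q = 22.2, so δQ/Q = 1.77/22.2 = 0.0798.

7.98%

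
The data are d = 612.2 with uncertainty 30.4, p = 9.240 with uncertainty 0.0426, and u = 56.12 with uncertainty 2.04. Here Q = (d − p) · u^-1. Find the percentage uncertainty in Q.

6.22%

Let w = d − p = 603.0. δw = √(δd² + δp²) = √(924 + 0.00181) = 30.4, so δw/w = 0.0504.
Q is then a monomial in w, u:
δQ/Q = √((δw/w)² + (-1·δu/u)²) = √(0.00254 + 0.00132) = 0.0622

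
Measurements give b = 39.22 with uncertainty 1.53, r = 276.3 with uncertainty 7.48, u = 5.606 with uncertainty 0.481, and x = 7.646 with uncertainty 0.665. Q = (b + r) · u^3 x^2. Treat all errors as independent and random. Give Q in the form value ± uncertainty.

(3.250 ± 1.01) × 10^6

Let w = b + r = 315.5. δw = √(δb² + δr²) = √(2.34 + 56.0) = 7.63, so δw/w = 0.0242.
Q is then a monomial in w, u, x:
δQ/Q = √((δw/w)² + (3·δu/u)² + (2·δx/x)²) = √(0.000586 + 0.0663 + 0.0303) = 0.312
Q = 3.25e+06, so δQ = 0.312 × 3.25e+06 = 1.01e+06.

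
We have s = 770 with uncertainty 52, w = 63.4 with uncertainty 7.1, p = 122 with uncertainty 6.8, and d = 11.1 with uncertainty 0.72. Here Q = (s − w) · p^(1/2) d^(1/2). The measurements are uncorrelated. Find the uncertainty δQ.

2230

Let u = s − w = 707. δu = √(δs² + δw²) = √(2700 + 50.4) = 52.5, so δu/u = 0.0743.
Q is then a monomial in u, p, d:
δQ/Q = √((δu/u)² + (½·δp/p)² + (½·δd/d)²) = √(0.00552 + 0.000777 + 0.00105) = 0.0857
Q = 26000, so δQ = 0.0857 × 26000 = 2230.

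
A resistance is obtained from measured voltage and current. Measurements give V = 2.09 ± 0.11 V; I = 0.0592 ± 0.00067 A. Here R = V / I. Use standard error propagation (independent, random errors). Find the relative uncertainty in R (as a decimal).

Products/powers → add relative errors in quadrature, weighted by exponent:
  (1·δV/V)² = (1×0.0526)² = 0.00277;  (-1·δI/I)² = (-1×0.0113)² = 0.000128
δR/R = √(0.00290) = 0.0538

0.0538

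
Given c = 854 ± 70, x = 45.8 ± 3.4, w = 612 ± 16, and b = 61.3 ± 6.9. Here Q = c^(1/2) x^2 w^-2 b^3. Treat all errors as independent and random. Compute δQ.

Q is a product of powers, so relative uncertainties combine in quadrature:
  (½·δc/c)² = (0.5×0.0820)² = 0.00168;  (2·δx/x)² = (2×0.0742)² = 0.0220;  (-2·δw/w)² = (-2×0.0261)² = 0.00273;  (3·δb/b)² = (3×0.113)² = 0.114
δQ/Q = √(0.140) = 0.375
Q = 37700, so δQ = 0.375 × 37700 = 14100.

14100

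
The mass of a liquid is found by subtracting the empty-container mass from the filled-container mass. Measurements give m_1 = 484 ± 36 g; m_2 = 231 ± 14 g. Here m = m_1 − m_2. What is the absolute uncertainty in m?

38.6 g

For a sum/difference, combine absolute errors in quadrature:
  (δm_1)² = 1300;  (δm_2)² = 196
δm = √(1490) = 38.6 g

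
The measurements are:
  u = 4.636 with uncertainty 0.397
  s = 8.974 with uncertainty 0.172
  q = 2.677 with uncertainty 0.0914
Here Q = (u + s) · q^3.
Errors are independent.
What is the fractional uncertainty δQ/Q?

0.107

Let w = u + s = 13.61. δw = √(δu² + δs²) = √(0.158 + 0.0296) = 0.433, so δw/w = 0.0318.
Q is then a monomial in w, q:
δQ/Q = √((δw/w)² + (3·δq/q)²) = √(0.00101 + 0.0105) = 0.107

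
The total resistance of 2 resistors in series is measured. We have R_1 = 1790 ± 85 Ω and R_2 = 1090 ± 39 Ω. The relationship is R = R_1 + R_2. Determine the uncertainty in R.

Absolute uncertainties add in quadrature for a linear combination:
  (δR_1)² = 7220;  (δR_2)² = 1520
δR = √(8750) = 93.5 Ω

93.5 Ω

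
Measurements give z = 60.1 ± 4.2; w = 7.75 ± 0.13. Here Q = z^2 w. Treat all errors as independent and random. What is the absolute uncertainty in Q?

Since Q is a product/quotient, work with relative uncertainties:
  (2·δz/z)² = (2×0.0699)² = 0.0195;  (1·δw/w)² = (1×0.0168)² = 0.000281
δQ/Q = √(0.0198) = 0.141
Q = 28000, so δQ = 0.141 × 28000 = 3940.

3940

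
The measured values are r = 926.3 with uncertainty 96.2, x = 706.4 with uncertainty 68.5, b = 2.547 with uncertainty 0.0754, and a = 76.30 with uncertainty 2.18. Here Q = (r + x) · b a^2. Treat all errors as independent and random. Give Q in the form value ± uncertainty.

Let u = r + x = 1633. δu = √(δr² + δx²) = √(9250 + 4690) = 118, so δu/u = 0.0723.
Q is then a monomial in u, b, a:
δQ/Q = √((δu/u)² + (1·δb/b)² + (2·δa/a)²) = √(0.00523 + 0.000876 + 0.00327) = 0.0968
Q = 2.421e+07, so δQ = 0.0968 × 2.421e+07 = 2.34e+06.

(2.421 ± 0.234) × 10^7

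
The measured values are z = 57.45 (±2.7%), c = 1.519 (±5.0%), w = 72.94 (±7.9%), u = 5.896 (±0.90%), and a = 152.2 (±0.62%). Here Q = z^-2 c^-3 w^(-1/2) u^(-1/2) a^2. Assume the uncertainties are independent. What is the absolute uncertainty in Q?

0.0159

Products/powers → add relative errors in quadrature, weighted by exponent:
  (-2·δz/z)² = (-2×0.0270)² = 0.00292;  (-3·δc/c)² = (-3×0.0500)² = 0.0225;  (−½·δw/w)² = (-0.5×0.0790)² = 0.00156;  (−½·δu/u)² = (-0.5×0.00900)² = 2.03e-05;  (2·δa/a)² = (2×0.00620)² = 0.000154
δQ/Q = √(0.0272) = 0.165
Q = 0.09656, so δQ = 0.165 × 0.09656 = 0.0159.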